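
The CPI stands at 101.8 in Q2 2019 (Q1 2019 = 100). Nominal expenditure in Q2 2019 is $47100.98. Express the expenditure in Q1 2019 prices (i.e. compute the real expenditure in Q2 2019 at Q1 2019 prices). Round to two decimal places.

46268.15

Real = Nominal ÷ (Index/100) = 47100.98 ÷ (101.8/100)
     = 47100.98 ÷ 1.018 = 46268.1532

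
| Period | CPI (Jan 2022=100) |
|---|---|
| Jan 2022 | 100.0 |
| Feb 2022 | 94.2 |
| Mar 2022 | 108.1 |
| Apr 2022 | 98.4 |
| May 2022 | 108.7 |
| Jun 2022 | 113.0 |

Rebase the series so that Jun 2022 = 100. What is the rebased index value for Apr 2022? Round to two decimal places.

Rebased(Apr 2022) = 98.4 / 113.0 × 100 = 87.0796

87.08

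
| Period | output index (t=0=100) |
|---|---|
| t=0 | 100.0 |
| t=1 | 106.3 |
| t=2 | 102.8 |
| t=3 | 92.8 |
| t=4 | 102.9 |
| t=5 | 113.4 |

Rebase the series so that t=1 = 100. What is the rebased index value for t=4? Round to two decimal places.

Rebased(t=4) = 102.9 / 106.3 × 100 = 96.8015

96.80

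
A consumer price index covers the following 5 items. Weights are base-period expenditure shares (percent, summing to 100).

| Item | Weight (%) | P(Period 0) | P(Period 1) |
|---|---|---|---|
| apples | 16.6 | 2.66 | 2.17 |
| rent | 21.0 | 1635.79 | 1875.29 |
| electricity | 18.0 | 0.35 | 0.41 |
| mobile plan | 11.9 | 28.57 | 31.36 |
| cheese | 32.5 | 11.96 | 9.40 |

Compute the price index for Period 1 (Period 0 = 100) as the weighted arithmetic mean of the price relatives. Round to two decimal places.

apples: 16.6 × (2.17/2.66) = 16.6 × 0.815789 = 13.5421
rent: 21.0 × (1875.29/1635.79) = 21.0 × 1.146412 = 24.0747
electricity: 18.0 × (0.41/0.35) = 18.0 × 1.171429 = 21.0857
mobile plan: 11.9 × (31.36/28.57) = 11.9 × 1.097655 = 13.0621
cheese: 32.5 × (9.40/11.96) = 32.5 × 0.785953 = 25.5435
Index = Σ wᵢ·(p₁ᵢ/p₀ᵢ) = 13.5421 + 24.0747 + 21.0857 + 13.0621 + 25.5435 = 97.3081

97.31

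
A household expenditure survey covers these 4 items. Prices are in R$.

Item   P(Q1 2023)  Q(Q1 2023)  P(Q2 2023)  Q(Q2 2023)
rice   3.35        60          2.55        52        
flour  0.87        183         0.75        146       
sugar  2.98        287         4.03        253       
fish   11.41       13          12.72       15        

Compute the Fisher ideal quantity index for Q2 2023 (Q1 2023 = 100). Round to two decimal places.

90.01

Laspeyres component (base-period weights):
ΣP(Q1 2023)Q(Q2 2023) = 3.35×52 + 0.87×146 + 2.98×253 + 11.41×15 = 174.2 + 127.02 + 753.94 + 171.15 = 1226.31
ΣP(Q1 2023)Q(Q1 2023) = 3.35×60 + 0.87×183 + 2.98×287 + 11.41×13 = 201 + 159.21 + 855.26 + 148.33 = 1363.8
L = 1226.31 / 1363.8 × 100 = 89.9186
Paasche component (current-period weights):
ΣP(Q2 2023)Q(Q2 2023) = 2.55×52 + 0.75×146 + 4.03×253 + 12.72×15 = 132.6 + 109.5 + 1019.59 + 190.8 = 1452.49
ΣP(Q2 2023)Q(Q1 2023) = 2.55×60 + 0.75×183 + 4.03×287 + 12.72×13 = 153 + 137.25 + 1156.61 + 165.36 = 1612.22
P = 1452.49 / 1612.22 × 100 = 90.0925
Fisher = √(L × P) = √(89.9186 × 90.0925) = 90.0055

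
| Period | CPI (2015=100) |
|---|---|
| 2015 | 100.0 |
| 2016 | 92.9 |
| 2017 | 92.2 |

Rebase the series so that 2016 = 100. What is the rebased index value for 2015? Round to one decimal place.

107.6

Rebased(2015) = 100.0 / 92.9 × 100 = 107.6426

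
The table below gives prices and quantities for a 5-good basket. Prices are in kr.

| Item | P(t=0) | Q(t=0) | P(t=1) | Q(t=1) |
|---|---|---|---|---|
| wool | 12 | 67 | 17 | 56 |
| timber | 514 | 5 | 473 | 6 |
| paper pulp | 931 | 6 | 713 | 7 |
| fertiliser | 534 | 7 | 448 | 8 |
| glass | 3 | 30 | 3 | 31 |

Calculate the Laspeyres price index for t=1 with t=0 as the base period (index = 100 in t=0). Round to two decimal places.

Laspeyres price index uses base-period quantities as weights.
ΣP(t=1)·Q(t=0) = 17×67 + 473×5 + 713×6 + 448×7 + 3×30 = 1139 + 2365 + 4278 + 3136 + 90 = 11008
ΣP(t=0)·Q(t=0) = 12×67 + 514×5 + 931×6 + 534×7 + 3×30 = 804 + 2570 + 5586 + 3738 + 90 = 12788
Index = 11008 / 12788 × 100 = 86.0807

86.08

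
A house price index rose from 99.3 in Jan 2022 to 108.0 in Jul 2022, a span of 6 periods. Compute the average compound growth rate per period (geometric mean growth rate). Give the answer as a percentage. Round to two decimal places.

1.41%

Growth factor = (108.0/99.3)^(1/6) = (1.087613)^(1/6) = 1.014096
Growth rate = 1.014096 − 1 = 0.014096 = 1.4096%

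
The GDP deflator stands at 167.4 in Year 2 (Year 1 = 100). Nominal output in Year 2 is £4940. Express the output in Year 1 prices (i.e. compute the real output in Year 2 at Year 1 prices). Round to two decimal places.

2951.02

Real = Nominal ÷ (Index/100) = 4940 ÷ (167.4/100)
     = 4940 ÷ 1.674 = 2951.0155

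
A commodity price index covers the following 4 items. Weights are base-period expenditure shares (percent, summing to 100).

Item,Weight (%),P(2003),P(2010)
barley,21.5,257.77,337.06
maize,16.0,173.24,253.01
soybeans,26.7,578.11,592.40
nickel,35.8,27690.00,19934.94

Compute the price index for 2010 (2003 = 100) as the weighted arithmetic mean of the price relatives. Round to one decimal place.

barley: 21.5 × (337.06/257.77) = 21.5 × 1.307600 = 28.1134
maize: 16.0 × (253.01/173.24) = 16.0 × 1.460459 = 23.3674
soybeans: 26.7 × (592.40/578.11) = 26.7 × 1.024718 = 27.3600
nickel: 35.8 × (19934.94/27690.00) = 35.8 × 0.719933 = 25.7736
Index = Σ wᵢ·(p₁ᵢ/p₀ᵢ) = 28.1134 + 23.3674 + 27.3600 + 25.7736 = 104.6143

104.6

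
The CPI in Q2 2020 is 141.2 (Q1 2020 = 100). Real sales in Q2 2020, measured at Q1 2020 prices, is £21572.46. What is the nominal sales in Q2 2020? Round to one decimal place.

Nominal = Real × (Index/100) = 21572.46 × (141.2/100)
        = 21572.46 × 1.412 = 30460.3135

30460.3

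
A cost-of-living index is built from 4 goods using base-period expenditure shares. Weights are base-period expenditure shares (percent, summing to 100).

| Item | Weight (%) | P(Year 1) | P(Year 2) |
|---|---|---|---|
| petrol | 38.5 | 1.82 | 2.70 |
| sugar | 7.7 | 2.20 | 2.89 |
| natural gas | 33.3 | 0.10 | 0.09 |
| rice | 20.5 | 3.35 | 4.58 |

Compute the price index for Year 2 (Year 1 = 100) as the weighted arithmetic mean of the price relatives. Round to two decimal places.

petrol: 38.5 × (2.70/1.82) = 38.5 × 1.483516 = 57.1154
sugar: 7.7 × (2.89/2.20) = 7.7 × 1.313636 = 10.1150
natural gas: 33.3 × (0.09/0.10) = 33.3 × 0.900000 = 29.9700
rice: 20.5 × (4.58/3.35) = 20.5 × 1.367164 = 28.0269
Index = Σ wᵢ·(p₁ᵢ/p₀ᵢ) = 57.1154 + 10.1150 + 29.9700 + 28.0269 = 125.2273

125.23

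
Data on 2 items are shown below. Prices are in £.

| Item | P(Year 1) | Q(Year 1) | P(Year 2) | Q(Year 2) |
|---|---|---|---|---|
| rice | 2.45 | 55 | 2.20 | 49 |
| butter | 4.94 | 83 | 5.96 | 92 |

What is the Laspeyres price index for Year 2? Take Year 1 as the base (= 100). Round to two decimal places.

Laspeyres price index uses base-period quantities as weights.
ΣP(Year 2)·Q(Year 1) = 2.20×55 + 5.96×83 = 121 + 494.68 = 615.68
ΣP(Year 1)·Q(Year 1) = 2.45×55 + 4.94×83 = 134.75 + 410.02 = 544.77
Index = 615.68 / 544.77 × 100 = 113.0165

113.02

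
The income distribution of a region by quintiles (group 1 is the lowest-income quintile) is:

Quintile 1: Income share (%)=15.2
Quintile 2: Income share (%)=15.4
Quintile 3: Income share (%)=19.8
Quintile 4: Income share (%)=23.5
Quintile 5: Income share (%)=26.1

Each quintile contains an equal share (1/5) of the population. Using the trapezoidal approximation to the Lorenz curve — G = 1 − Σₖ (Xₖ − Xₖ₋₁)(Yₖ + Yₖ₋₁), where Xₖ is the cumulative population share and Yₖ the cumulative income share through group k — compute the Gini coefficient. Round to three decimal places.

0.120

Cumulative income shares Yₖ: 0.1520, 0.3060, 0.5040, 0.7390, 1.0000
Σ (Xₖ−Xₖ₋₁)(Yₖ+Yₖ₋₁) = (1/5)(0.1520+0.0000) + (1/5)(0.3060+0.1520) + (1/5)(0.5040+0.3060) + (1/5)(0.7390+0.5040) + (1/5)(1.0000+0.7390)
  = 0.0304 + 0.0916 + 0.1620 + 0.2486 + 0.3478 = 0.8804
G = 1 − 0.8804 = 0.1196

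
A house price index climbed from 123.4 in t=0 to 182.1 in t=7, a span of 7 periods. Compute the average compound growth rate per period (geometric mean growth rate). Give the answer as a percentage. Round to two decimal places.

Growth factor = (182.1/123.4)^(1/7) = (1.475689)^(1/7) = 1.057163
Growth rate = 1.057163 − 1 = 0.057163 = 5.7163%

5.72%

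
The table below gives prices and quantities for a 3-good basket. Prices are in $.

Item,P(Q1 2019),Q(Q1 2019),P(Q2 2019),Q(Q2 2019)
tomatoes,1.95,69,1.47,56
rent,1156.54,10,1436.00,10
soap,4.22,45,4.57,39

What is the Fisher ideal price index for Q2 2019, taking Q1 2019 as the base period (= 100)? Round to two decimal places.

123.43

Laspeyres component (base-period weights):
ΣP(Q2 2019)Q(Q1 2019) = 1.47×69 + 1436.00×10 + 4.57×45 = 101.43 + 14360 + 205.65 = 14667.08
ΣP(Q1 2019)Q(Q1 2019) = 1.95×69 + 1156.54×10 + 4.22×45 = 134.55 + 11565.4 + 189.9 = 11889.85
L = 14667.08 / 11889.85 × 100 = 123.3580
Paasche component (current-period weights):
ΣP(Q2 2019)Q(Q2 2019) = 1.47×56 + 1436.00×10 + 4.57×39 = 82.32 + 14360 + 178.23 = 14620.55
ΣP(Q1 2019)Q(Q2 2019) = 1.95×56 + 1156.54×10 + 4.22×39 = 109.2 + 11565.4 + 164.58 = 11839.18
P = 14620.55 / 11839.18 × 100 = 123.4929
Fisher = √(L × P) = √(123.3580 × 123.4929) = 123.4254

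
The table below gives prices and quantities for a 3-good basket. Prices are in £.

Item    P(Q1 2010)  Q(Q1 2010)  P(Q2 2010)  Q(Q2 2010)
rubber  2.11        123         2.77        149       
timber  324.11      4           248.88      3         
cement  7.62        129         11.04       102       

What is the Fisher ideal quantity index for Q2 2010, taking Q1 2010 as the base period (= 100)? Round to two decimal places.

Laspeyres component (base-period weights):
ΣP(Q1 2010)Q(Q2 2010) = 2.11×149 + 324.11×3 + 7.62×102 = 314.39 + 972.33 + 777.24 = 2063.96
ΣP(Q1 2010)Q(Q1 2010) = 2.11×123 + 324.11×4 + 7.62×129 = 259.53 + 1296.44 + 982.98 = 2538.95
L = 2063.96 / 2538.95 × 100 = 81.2919
Paasche component (current-period weights):
ΣP(Q2 2010)Q(Q2 2010) = 2.77×149 + 248.88×3 + 11.04×102 = 412.73 + 746.64 + 1126.08 = 2285.45
ΣP(Q2 2010)Q(Q1 2010) = 2.77×123 + 248.88×4 + 11.04×129 = 340.71 + 995.52 + 1424.16 = 2760.39
P = 2285.45 / 2760.39 × 100 = 82.7945
Fisher = √(L × P) = √(81.2919 × 82.7945) = 82.0397

82.04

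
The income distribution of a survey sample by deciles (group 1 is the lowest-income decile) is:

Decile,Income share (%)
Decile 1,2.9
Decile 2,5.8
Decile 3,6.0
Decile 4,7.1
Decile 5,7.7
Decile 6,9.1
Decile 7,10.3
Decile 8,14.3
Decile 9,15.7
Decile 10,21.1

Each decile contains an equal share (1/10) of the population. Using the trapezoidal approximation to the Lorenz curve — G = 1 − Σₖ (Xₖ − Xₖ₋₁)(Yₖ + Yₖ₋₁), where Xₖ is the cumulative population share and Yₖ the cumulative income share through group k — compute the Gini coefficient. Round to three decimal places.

Cumulative income shares Yₖ: 0.0290, 0.0870, 0.1470, 0.2180, 0.2950, 0.3860, 0.4890, 0.6320, 0.7890, 1.0000
Σ (Xₖ−Xₖ₋₁)(Yₖ+Yₖ₋₁) = (1/10)(0.0290+0.0000) + (1/10)(0.0870+0.0290) + (1/10)(0.1470+0.0870) + (1/10)(0.2180+0.1470) + (1/10)(0.2950+0.2180) + (1/10)(0.3860+0.2950) + (1/10)(0.4890+0.3860) + (1/10)(0.6320+0.4890) + (1/10)(0.7890+0.6320) + (1/10)(1.0000+0.7890)
  = 0.0029 + 0.0116 + 0.0234 + 0.0365 + 0.0513 + 0.0681 + 0.0875 + 0.1121 + 0.1421 + 0.1789 = 0.7144
G = 1 − 0.7144 = 0.2856

0.286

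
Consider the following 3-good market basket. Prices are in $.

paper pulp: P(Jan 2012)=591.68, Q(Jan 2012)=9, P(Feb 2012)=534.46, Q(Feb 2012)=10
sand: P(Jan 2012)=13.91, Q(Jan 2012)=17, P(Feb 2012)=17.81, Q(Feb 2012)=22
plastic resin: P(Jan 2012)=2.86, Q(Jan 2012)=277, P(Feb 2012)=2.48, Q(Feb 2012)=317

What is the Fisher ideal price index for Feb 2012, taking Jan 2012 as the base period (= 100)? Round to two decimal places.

Laspeyres component (base-period weights):
ΣP(Feb 2012)Q(Jan 2012) = 534.46×9 + 17.81×17 + 2.48×277 = 4810.14 + 302.77 + 686.96 = 5799.87
ΣP(Jan 2012)Q(Jan 2012) = 591.68×9 + 13.91×17 + 2.86×277 = 5325.12 + 236.47 + 792.22 = 6353.81
L = 5799.87 / 6353.81 × 100 = 91.2818
Paasche component (current-period weights):
ΣP(Feb 2012)Q(Feb 2012) = 534.46×10 + 17.81×22 + 2.48×317 = 5344.6 + 391.82 + 786.16 = 6522.58
ΣP(Jan 2012)Q(Feb 2012) = 591.68×10 + 13.91×22 + 2.86×317 = 5916.8 + 306.02 + 906.62 = 7129.44
P = 6522.58 / 7129.44 × 100 = 91.4880
Fisher = √(L × P) = √(91.2818 × 91.4880) = 91.3848

91.38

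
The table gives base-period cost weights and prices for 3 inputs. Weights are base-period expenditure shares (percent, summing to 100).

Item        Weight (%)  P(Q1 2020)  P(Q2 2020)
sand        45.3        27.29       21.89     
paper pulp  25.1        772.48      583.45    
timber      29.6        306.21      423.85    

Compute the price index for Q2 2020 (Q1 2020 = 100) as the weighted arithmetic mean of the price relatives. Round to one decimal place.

96.3

sand: 45.3 × (21.89/27.29) = 45.3 × 0.802125 = 36.3363
paper pulp: 25.1 × (583.45/772.48) = 25.1 × 0.755295 = 18.9579
timber: 29.6 × (423.85/306.21) = 29.6 × 1.384181 = 40.9718
Index = Σ wᵢ·(p₁ᵢ/p₀ᵢ) = 36.3363 + 18.9579 + 40.9718 = 96.2659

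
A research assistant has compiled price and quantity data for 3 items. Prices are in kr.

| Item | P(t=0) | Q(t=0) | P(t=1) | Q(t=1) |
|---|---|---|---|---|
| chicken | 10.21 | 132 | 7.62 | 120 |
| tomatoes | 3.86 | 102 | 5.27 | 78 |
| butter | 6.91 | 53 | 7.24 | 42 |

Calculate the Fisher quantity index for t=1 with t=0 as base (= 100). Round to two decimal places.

85.37

Laspeyres component (base-period weights):
ΣP(t=0)Q(t=1) = 10.21×120 + 3.86×78 + 6.91×42 = 1225.2 + 301.08 + 290.22 = 1816.5
ΣP(t=0)Q(t=0) = 10.21×132 + 3.86×102 + 6.91×53 = 1347.72 + 393.72 + 366.23 = 2107.67
L = 1816.5 / 2107.67 × 100 = 86.1852
Paasche component (current-period weights):
ΣP(t=1)Q(t=1) = 7.62×120 + 5.27×78 + 7.24×42 = 914.4 + 411.06 + 304.08 = 1629.54
ΣP(t=1)Q(t=0) = 7.62×132 + 5.27×102 + 7.24×53 = 1005.84 + 537.54 + 383.72 = 1927.1
P = 1629.54 / 1927.1 × 100 = 84.5592
Fisher = √(L × P) = √(86.1852 × 84.5592) = 85.3683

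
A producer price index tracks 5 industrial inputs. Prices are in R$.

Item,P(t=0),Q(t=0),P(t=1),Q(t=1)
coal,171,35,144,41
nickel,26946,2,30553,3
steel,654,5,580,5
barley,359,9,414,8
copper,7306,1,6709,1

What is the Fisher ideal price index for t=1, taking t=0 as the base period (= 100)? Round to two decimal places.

Laspeyres component (base-period weights):
ΣP(t=1)Q(t=0) = 144×35 + 30553×2 + 580×5 + 414×9 + 6709×1 = 5040 + 61106 + 2900 + 3726 + 6709 = 79481
ΣP(t=0)Q(t=0) = 171×35 + 26946×2 + 654×5 + 359×9 + 7306×1 = 5985 + 53892 + 3270 + 3231 + 7306 = 73684
L = 79481 / 73684 × 100 = 107.8674
Paasche component (current-period weights):
ΣP(t=1)Q(t=1) = 144×41 + 30553×3 + 580×5 + 414×8 + 6709×1 = 5904 + 91659 + 2900 + 3312 + 6709 = 110484
ΣP(t=0)Q(t=1) = 171×41 + 26946×3 + 654×5 + 359×8 + 7306×1 = 7011 + 80838 + 3270 + 2872 + 7306 = 101297
P = 110484 / 101297 × 100 = 109.0694
Fisher = √(L × P) = √(107.8674 × 109.0694) = 108.4667

108.47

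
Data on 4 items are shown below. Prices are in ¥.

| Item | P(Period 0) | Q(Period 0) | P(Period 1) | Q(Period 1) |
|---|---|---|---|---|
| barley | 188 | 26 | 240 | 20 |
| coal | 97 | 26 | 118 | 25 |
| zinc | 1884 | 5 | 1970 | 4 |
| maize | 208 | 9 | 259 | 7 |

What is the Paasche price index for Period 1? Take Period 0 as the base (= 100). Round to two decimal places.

Paasche price index uses current-period quantities as weights.
ΣP(Period 1)·Q(Period 1) = 240×20 + 118×25 + 1970×4 + 259×7 = 4800 + 2950 + 7880 + 1813 = 17443
ΣP(Period 0)·Q(Period 1) = 188×20 + 97×25 + 1884×4 + 208×7 = 3760 + 2425 + 7536 + 1456 = 15177
Index = 17443 / 15177 × 100 = 114.9305

114.93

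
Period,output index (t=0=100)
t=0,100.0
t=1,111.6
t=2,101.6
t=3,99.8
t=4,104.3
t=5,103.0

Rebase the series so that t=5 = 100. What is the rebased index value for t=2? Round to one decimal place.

Rebased(t=2) = 101.6 / 103.0 × 100 = 98.6408

98.6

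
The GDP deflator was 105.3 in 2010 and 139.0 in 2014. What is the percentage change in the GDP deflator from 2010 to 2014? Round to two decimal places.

Change = (139.0 − 105.3) / 105.3 × 100
       = 33.7 / 105.3 × 100 = 32.0038%

32.00%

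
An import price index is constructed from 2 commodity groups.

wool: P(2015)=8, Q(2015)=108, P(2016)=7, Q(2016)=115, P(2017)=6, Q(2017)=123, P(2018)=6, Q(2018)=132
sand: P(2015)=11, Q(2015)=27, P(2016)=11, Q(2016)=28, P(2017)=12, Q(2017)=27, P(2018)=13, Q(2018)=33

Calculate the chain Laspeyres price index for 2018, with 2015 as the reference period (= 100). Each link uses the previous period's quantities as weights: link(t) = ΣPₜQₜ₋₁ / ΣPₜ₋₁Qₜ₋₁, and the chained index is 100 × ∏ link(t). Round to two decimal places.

Link 2015→2016:
ΣP(2016)Q(2015) = 7×108 + 11×27 = 756 + 297 = 1053
ΣP(2015)Q(2015) = 8×108 + 11×27 = 864 + 297 = 1161
link = 1053/1161 = 0.906977
Link 2016→2017:
ΣP(2017)Q(2016) = 6×115 + 12×28 = 690 + 336 = 1026
ΣP(2016)Q(2016) = 7×115 + 11×28 = 805 + 308 = 1113
link = 1026/1113 = 0.921833
Link 2017→2018:
ΣP(2018)Q(2017) = 6×123 + 13×27 = 738 + 351 = 1089
ΣP(2017)Q(2017) = 6×123 + 12×27 = 738 + 324 = 1062
link = 1089/1062 = 1.025424
Chained index = 100 × 0.906977 × 0.921833 × 1.025424 = 85.7337

85.73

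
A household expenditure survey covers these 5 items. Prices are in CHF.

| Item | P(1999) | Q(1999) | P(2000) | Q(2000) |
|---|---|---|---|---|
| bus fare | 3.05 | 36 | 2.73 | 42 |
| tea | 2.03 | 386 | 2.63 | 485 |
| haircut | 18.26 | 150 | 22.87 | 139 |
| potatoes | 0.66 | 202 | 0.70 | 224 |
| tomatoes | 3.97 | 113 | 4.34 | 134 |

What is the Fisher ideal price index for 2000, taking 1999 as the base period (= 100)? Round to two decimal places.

Laspeyres component (base-period weights):
ΣP(2000)Q(1999) = 2.73×36 + 2.63×386 + 22.87×150 + 0.70×202 + 4.34×113 = 98.28 + 1015.18 + 3430.5 + 141.4 + 490.42 = 5175.78
ΣP(1999)Q(1999) = 3.05×36 + 2.03×386 + 18.26×150 + 0.66×202 + 3.97×113 = 109.8 + 783.58 + 2739 + 133.32 + 448.61 = 4214.31
L = 5175.78 / 4214.31 × 100 = 122.8144
Paasche component (current-period weights):
ΣP(2000)Q(2000) = 2.73×42 + 2.63×485 + 22.87×139 + 0.70×224 + 4.34×134 = 114.66 + 1275.55 + 3178.93 + 156.8 + 581.56 = 5307.5
ΣP(1999)Q(2000) = 3.05×42 + 2.03×485 + 18.26×139 + 0.66×224 + 3.97×134 = 128.1 + 984.55 + 2538.14 + 147.84 + 531.98 = 4330.61
P = 5307.5 / 4330.61 × 100 = 122.5578
Fisher = √(L × P) = √(122.8144 × 122.5578) = 122.6860

122.69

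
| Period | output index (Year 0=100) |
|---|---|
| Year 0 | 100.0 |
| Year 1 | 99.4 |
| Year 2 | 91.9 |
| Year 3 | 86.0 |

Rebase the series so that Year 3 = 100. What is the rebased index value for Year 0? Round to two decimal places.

Rebased(Year 0) = 100.0 / 86.0 × 100 = 116.2791

116.28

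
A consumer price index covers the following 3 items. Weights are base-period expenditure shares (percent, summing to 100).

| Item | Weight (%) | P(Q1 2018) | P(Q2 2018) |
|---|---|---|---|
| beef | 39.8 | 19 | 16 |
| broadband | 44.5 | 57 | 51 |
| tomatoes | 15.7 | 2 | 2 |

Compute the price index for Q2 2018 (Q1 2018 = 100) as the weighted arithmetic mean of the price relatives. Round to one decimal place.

beef: 39.8 × (16/19) = 39.8 × 0.842105 = 33.5158
broadband: 44.5 × (51/57) = 44.5 × 0.894737 = 39.8158
tomatoes: 15.7 × (2/2) = 15.7 × 1.000000 = 15.7000
Index = Σ wᵢ·(p₁ᵢ/p₀ᵢ) = 33.5158 + 39.8158 + 15.7000 = 89.0316

89.0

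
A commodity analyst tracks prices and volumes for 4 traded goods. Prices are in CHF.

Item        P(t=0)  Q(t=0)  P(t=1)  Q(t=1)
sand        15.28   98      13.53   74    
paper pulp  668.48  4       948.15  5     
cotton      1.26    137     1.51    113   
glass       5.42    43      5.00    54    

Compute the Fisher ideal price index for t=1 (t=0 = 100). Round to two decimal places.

123.48

Laspeyres component (base-period weights):
ΣP(t=1)Q(t=0) = 13.53×98 + 948.15×4 + 1.51×137 + 5.00×43 = 1325.94 + 3792.6 + 206.87 + 215 = 5540.41
ΣP(t=0)Q(t=0) = 15.28×98 + 668.48×4 + 1.26×137 + 5.42×43 = 1497.44 + 2673.92 + 172.62 + 233.06 = 4577.04
L = 5540.41 / 4577.04 × 100 = 121.0479
Paasche component (current-period weights):
ΣP(t=1)Q(t=1) = 13.53×74 + 948.15×5 + 1.51×113 + 5.00×54 = 1001.22 + 4740.75 + 170.63 + 270 = 6182.6
ΣP(t=0)Q(t=1) = 15.28×74 + 668.48×5 + 1.26×113 + 5.42×54 = 1130.72 + 3342.4 + 142.38 + 292.68 = 4908.18
P = 6182.6 / 4908.18 × 100 = 125.9652
Fisher = √(L × P) = √(121.0479 × 125.9652) = 123.4821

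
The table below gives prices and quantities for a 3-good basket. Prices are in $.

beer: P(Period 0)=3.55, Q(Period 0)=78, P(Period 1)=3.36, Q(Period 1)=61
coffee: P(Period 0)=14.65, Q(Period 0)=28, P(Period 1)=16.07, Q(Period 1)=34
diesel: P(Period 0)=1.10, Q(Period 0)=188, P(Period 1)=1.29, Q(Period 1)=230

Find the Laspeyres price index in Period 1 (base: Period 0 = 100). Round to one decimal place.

Laspeyres price index uses base-period quantities as weights.
ΣP(Period 1)·Q(Period 0) = 3.36×78 + 16.07×28 + 1.29×188 = 262.08 + 449.96 + 242.52 = 954.56
ΣP(Period 0)·Q(Period 0) = 3.55×78 + 14.65×28 + 1.10×188 = 276.9 + 410.2 + 206.8 = 893.9
Index = 954.56 / 893.9 × 100 = 106.7860

106.8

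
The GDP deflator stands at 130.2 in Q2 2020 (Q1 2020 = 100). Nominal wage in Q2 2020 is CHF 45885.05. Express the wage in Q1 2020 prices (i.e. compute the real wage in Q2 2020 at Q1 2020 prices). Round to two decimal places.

Real = Nominal ÷ (Index/100) = 45885.05 ÷ (130.2/100)
     = 45885.05 ÷ 1.302 = 35241.9739

35241.97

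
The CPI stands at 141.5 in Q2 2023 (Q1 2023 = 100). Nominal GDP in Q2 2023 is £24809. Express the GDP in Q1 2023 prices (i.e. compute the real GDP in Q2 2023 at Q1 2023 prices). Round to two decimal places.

Real = Nominal ÷ (Index/100) = 24809 ÷ (141.5/100)
     = 24809 ÷ 1.415 = 17532.8622

17532.86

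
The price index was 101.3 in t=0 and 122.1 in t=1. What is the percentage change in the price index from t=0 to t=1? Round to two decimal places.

20.53%

Change = (122.1 − 101.3) / 101.3 × 100
       = 20.8 / 101.3 × 100 = 20.5331%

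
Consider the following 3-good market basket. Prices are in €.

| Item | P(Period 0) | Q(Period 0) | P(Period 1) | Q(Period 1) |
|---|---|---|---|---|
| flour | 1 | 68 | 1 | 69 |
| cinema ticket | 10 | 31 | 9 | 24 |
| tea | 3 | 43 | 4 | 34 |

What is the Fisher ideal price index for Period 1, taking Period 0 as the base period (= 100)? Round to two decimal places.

102.40

Laspeyres component (base-period weights):
ΣP(Period 1)Q(Period 0) = 1×68 + 9×31 + 4×43 = 68 + 279 + 172 = 519
ΣP(Period 0)Q(Period 0) = 1×68 + 10×31 + 3×43 = 68 + 310 + 129 = 507
L = 519 / 507 × 100 = 102.3669
Paasche component (current-period weights):
ΣP(Period 1)Q(Period 1) = 1×69 + 9×24 + 4×34 = 69 + 216 + 136 = 421
ΣP(Period 0)Q(Period 1) = 1×69 + 10×24 + 3×34 = 69 + 240 + 102 = 411
P = 421 / 411 × 100 = 102.4331
Fisher = √(L × P) = √(102.3669 × 102.4331) = 102.4000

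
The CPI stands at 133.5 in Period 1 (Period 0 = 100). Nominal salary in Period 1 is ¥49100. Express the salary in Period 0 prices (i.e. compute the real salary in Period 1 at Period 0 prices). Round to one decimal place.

36779.0

Real = Nominal ÷ (Index/100) = 49100 ÷ (133.5/100)
     = 49100 ÷ 1.335 = 36779.0262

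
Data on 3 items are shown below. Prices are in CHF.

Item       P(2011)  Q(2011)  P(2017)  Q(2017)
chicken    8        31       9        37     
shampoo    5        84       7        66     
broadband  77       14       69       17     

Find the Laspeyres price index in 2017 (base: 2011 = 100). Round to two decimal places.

104.98

Laspeyres price index uses base-period quantities as weights.
ΣP(2017)·Q(2011) = 9×31 + 7×84 + 69×14 = 279 + 588 + 966 = 1833
ΣP(2011)·Q(2011) = 8×31 + 5×84 + 77×14 = 248 + 420 + 1078 = 1746
Index = 1833 / 1746 × 100 = 104.9828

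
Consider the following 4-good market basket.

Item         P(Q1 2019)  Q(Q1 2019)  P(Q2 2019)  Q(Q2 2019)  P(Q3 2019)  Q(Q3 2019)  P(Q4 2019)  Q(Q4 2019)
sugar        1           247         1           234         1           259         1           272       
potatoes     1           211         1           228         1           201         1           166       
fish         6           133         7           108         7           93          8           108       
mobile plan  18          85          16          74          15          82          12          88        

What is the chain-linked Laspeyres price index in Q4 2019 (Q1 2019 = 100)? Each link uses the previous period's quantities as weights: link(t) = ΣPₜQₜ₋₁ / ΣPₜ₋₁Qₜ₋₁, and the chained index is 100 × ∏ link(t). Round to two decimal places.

89.38

Link Q1 2019→Q2 2019:
ΣP(Q2 2019)Q(Q1 2019) = 1×247 + 1×211 + 7×133 + 16×85 = 247 + 211 + 931 + 1360 = 2749
ΣP(Q1 2019)Q(Q1 2019) = 1×247 + 1×211 + 6×133 + 18×85 = 247 + 211 + 798 + 1530 = 2786
link = 2749/2786 = 0.986719
Link Q2 2019→Q3 2019:
ΣP(Q3 2019)Q(Q2 2019) = 1×234 + 1×228 + 7×108 + 15×74 = 234 + 228 + 756 + 1110 = 2328
ΣP(Q2 2019)Q(Q2 2019) = 1×234 + 1×228 + 7×108 + 16×74 = 234 + 228 + 756 + 1184 = 2402
link = 2328/2402 = 0.969192
Link Q3 2019→Q4 2019:
ΣP(Q4 2019)Q(Q3 2019) = 1×259 + 1×201 + 8×93 + 12×82 = 259 + 201 + 744 + 984 = 2188
ΣP(Q3 2019)Q(Q3 2019) = 1×259 + 1×201 + 7×93 + 15×82 = 259 + 201 + 651 + 1230 = 2341
link = 2188/2341 = 0.934643
Chained index = 100 × 0.986719 × 0.969192 × 0.934643 = 89.3819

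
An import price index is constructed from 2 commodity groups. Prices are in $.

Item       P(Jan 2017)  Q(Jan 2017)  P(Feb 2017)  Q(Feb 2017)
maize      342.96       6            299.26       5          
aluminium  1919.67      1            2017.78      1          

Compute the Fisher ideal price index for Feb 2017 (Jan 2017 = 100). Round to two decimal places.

Laspeyres component (base-period weights):
ΣP(Feb 2017)Q(Jan 2017) = 299.26×6 + 2017.78×1 = 1795.56 + 2017.78 = 3813.34
ΣP(Jan 2017)Q(Jan 2017) = 342.96×6 + 1919.67×1 = 2057.76 + 1919.67 = 3977.43
L = 3813.34 / 3977.43 × 100 = 95.8745
Paasche component (current-period weights):
ΣP(Feb 2017)Q(Feb 2017) = 299.26×5 + 2017.78×1 = 1496.3 + 2017.78 = 3514.08
ΣP(Jan 2017)Q(Feb 2017) = 342.96×5 + 1919.67×1 = 1714.8 + 1919.67 = 3634.47
P = 3514.08 / 3634.47 × 100 = 96.6876
Fisher = √(L × P) = √(95.8745 × 96.6876) = 96.2802

96.28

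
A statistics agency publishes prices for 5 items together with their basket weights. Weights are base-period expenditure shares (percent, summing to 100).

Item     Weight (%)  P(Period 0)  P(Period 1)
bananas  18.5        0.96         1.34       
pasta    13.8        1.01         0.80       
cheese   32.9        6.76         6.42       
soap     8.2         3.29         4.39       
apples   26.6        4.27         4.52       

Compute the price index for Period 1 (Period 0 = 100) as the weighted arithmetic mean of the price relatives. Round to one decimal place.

107.1

bananas: 18.5 × (1.34/0.96) = 18.5 × 1.395833 = 25.8229
pasta: 13.8 × (0.80/1.01) = 13.8 × 0.792079 = 10.9307
cheese: 32.9 × (6.42/6.76) = 32.9 × 0.949704 = 31.2453
soap: 8.2 × (4.39/3.29) = 8.2 × 1.334347 = 10.9416
apples: 26.6 × (4.52/4.27) = 26.6 × 1.058548 = 28.1574
Index = Σ wᵢ·(p₁ᵢ/p₀ᵢ) = 25.8229 + 10.9307 + 31.2453 + 10.9416 + 28.1574 = 107.0979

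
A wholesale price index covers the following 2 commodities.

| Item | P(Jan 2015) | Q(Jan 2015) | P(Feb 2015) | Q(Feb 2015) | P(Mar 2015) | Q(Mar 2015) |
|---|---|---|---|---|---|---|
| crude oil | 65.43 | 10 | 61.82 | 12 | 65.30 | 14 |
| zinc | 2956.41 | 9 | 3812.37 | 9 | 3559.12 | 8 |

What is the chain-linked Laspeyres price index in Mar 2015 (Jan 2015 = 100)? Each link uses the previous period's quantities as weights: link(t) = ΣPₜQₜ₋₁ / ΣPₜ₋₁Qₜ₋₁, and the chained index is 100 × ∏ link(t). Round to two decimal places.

Link Jan 2015→Feb 2015:
ΣP(Feb 2015)Q(Jan 2015) = 61.82×10 + 3812.37×9 = 618.2 + 34311.33 = 34929.53
ΣP(Jan 2015)Q(Jan 2015) = 65.43×10 + 2956.41×9 = 654.3 + 26607.69 = 27261.99
link = 34929.53/27261.99 = 1.281254
Link Feb 2015→Mar 2015:
ΣP(Mar 2015)Q(Feb 2015) = 65.30×12 + 3559.12×9 = 783.6 + 32032.08 = 32815.68
ΣP(Feb 2015)Q(Feb 2015) = 61.82×12 + 3812.37×9 = 741.84 + 34311.33 = 35053.17
link = 32815.68/35053.17 = 0.936169
Chained index = 100 × 1.281254 × 0.936169 = 119.9470

119.95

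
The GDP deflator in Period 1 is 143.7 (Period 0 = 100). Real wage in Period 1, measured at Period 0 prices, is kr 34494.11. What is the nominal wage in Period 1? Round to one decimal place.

49568.0

Nominal = Real × (Index/100) = 34494.11 × (143.7/100)
        = 34494.11 × 1.437 = 49568.0361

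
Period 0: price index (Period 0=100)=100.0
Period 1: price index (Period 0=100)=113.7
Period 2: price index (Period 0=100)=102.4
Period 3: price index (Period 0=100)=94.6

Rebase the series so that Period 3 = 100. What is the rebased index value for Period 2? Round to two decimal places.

108.25

Rebased(Period 2) = 102.4 / 94.6 × 100 = 108.2452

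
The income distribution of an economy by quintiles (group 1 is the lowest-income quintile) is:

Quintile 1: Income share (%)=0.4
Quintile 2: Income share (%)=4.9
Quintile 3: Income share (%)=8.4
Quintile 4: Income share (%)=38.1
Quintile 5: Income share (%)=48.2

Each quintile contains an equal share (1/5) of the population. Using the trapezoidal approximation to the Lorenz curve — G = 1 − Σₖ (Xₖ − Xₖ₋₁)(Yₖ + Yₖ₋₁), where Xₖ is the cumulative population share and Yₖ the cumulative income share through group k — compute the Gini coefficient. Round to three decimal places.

Cumulative income shares Yₖ: 0.0040, 0.0530, 0.1370, 0.5180, 1.0000
Σ (Xₖ−Xₖ₋₁)(Yₖ+Yₖ₋₁) = (1/5)(0.0040+0.0000) + (1/5)(0.0530+0.0040) + (1/5)(0.1370+0.0530) + (1/5)(0.5180+0.1370) + (1/5)(1.0000+0.5180)
  = 0.0008 + 0.0114 + 0.0380 + 0.1310 + 0.3036 = 0.4848
G = 1 − 0.4848 = 0.5152

0.515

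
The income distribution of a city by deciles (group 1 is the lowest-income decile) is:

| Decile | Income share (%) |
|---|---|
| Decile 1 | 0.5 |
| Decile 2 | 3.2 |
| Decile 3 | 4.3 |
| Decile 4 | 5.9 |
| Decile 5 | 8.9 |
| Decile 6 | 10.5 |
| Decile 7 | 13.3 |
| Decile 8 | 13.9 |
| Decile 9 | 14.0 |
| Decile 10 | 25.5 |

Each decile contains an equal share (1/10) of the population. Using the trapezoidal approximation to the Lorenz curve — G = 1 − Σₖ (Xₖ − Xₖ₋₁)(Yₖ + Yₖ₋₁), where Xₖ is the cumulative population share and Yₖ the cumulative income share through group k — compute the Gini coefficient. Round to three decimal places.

Cumulative income shares Yₖ: 0.0050, 0.0370, 0.0800, 0.1390, 0.2280, 0.3330, 0.4660, 0.6050, 0.7450, 1.0000
Σ (Xₖ−Xₖ₋₁)(Yₖ+Yₖ₋₁) = (1/10)(0.0050+0.0000) + (1/10)(0.0370+0.0050) + (1/10)(0.0800+0.0370) + (1/10)(0.1390+0.0800) + (1/10)(0.2280+0.1390) + (1/10)(0.3330+0.2280) + (1/10)(0.4660+0.3330) + (1/10)(0.6050+0.4660) + (1/10)(0.7450+0.6050) + (1/10)(1.0000+0.7450)
  = 0.0005 + 0.0042 + 0.0117 + 0.0219 + 0.0367 + 0.0561 + 0.0799 + 0.1071 + 0.1350 + 0.1745 = 0.6276
G = 1 − 0.6276 = 0.3724

0.372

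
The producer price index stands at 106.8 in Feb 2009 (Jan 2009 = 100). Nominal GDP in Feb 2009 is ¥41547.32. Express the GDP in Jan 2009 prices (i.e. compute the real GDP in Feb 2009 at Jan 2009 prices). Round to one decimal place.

Real = Nominal ÷ (Index/100) = 41547.32 ÷ (106.8/100)
     = 41547.32 ÷ 1.068 = 38901.9850

38902.0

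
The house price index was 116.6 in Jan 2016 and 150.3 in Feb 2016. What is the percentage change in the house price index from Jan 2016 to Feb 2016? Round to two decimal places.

Change = (150.3 − 116.6) / 116.6 × 100
       = 33.7 / 116.6 × 100 = 28.9022%

28.90%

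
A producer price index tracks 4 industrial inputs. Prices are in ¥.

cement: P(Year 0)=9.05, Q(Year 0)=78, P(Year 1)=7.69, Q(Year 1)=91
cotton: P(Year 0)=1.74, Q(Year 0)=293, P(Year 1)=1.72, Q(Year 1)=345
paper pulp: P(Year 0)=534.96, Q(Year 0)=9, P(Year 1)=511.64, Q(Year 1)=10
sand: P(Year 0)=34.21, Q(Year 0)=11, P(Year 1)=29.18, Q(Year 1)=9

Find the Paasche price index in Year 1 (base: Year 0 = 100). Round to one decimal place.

Paasche price index uses current-period quantities as weights.
ΣP(Year 1)·Q(Year 1) = 7.69×91 + 1.72×345 + 511.64×10 + 29.18×9 = 699.79 + 593.4 + 5116.4 + 262.62 = 6672.21
ΣP(Year 0)·Q(Year 1) = 9.05×91 + 1.74×345 + 534.96×10 + 34.21×9 = 823.55 + 600.3 + 5349.6 + 307.89 = 7081.34
Index = 6672.21 / 7081.34 × 100 = 94.2224

94.2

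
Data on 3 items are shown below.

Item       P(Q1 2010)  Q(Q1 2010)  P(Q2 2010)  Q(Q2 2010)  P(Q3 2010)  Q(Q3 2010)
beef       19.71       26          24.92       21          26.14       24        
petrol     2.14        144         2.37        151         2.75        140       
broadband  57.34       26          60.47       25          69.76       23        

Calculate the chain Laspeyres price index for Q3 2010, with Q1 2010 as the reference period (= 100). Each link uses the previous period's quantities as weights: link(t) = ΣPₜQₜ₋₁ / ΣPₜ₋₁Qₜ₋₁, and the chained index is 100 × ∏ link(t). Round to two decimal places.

125.41

Link Q1 2010→Q2 2010:
ΣP(Q2 2010)Q(Q1 2010) = 24.92×26 + 2.37×144 + 60.47×26 = 647.92 + 341.28 + 1572.22 = 2561.42
ΣP(Q1 2010)Q(Q1 2010) = 19.71×26 + 2.14×144 + 57.34×26 = 512.46 + 308.16 + 1490.84 = 2311.46
link = 2561.42/2311.46 = 1.108139
Link Q2 2010→Q3 2010:
ΣP(Q3 2010)Q(Q2 2010) = 26.14×21 + 2.75×151 + 69.76×25 = 548.94 + 415.25 + 1744 = 2708.19
ΣP(Q2 2010)Q(Q2 2010) = 24.92×21 + 2.37×151 + 60.47×25 = 523.32 + 357.87 + 1511.75 = 2392.94
link = 2708.19/2392.94 = 1.131742
Chained index = 100 × 1.108139 × 1.131742 = 125.4128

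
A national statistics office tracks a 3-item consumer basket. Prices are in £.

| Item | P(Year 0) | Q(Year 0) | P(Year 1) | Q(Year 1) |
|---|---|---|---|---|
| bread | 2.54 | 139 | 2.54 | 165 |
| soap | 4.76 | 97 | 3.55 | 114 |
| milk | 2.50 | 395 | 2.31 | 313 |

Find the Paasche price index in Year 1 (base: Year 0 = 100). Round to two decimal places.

88.68

Paasche price index uses current-period quantities as weights.
ΣP(Year 1)·Q(Year 1) = 2.54×165 + 3.55×114 + 2.31×313 = 419.1 + 404.7 + 723.03 = 1546.83
ΣP(Year 0)·Q(Year 1) = 2.54×165 + 4.76×114 + 2.50×313 = 419.1 + 542.64 + 782.5 = 1744.24
Index = 1546.83 / 1744.24 × 100 = 88.6822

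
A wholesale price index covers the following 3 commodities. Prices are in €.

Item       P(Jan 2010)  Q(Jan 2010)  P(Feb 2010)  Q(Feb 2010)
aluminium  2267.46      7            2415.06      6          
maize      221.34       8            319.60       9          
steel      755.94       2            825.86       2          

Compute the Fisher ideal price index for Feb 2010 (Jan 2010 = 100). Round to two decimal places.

Laspeyres component (base-period weights):
ΣP(Feb 2010)Q(Jan 2010) = 2415.06×7 + 319.60×8 + 825.86×2 = 16905.42 + 2556.8 + 1651.72 = 21113.94
ΣP(Jan 2010)Q(Jan 2010) = 2267.46×7 + 221.34×8 + 755.94×2 = 15872.22 + 1770.72 + 1511.88 = 19154.82
L = 21113.94 / 19154.82 × 100 = 110.2278
Paasche component (current-period weights):
ΣP(Feb 2010)Q(Feb 2010) = 2415.06×6 + 319.60×9 + 825.86×2 = 14490.36 + 2876.4 + 1651.72 = 19018.48
ΣP(Jan 2010)Q(Feb 2010) = 2267.46×6 + 221.34×9 + 755.94×2 = 13604.76 + 1992.06 + 1511.88 = 17108.7
P = 19018.48 / 17108.7 × 100 = 111.1626
Fisher = √(L × P) = √(110.2278 × 111.1626) = 110.6942

110.69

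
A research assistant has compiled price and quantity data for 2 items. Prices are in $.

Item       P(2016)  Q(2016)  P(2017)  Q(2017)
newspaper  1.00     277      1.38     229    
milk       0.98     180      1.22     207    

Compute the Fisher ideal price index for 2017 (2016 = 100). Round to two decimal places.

132.20

Laspeyres component (base-period weights):
ΣP(2017)Q(2016) = 1.38×277 + 1.22×180 = 382.26 + 219.6 = 601.86
ΣP(2016)Q(2016) = 1.00×277 + 0.98×180 = 277 + 176.4 = 453.4
L = 601.86 / 453.4 × 100 = 132.7437
Paasche component (current-period weights):
ΣP(2017)Q(2017) = 1.38×229 + 1.22×207 = 316.02 + 252.54 = 568.56
ΣP(2016)Q(2017) = 1.00×229 + 0.98×207 = 229 + 202.86 = 431.86
P = 568.56 / 431.86 × 100 = 131.6538
Fisher = √(L × P) = √(132.7437 × 131.6538) = 132.1976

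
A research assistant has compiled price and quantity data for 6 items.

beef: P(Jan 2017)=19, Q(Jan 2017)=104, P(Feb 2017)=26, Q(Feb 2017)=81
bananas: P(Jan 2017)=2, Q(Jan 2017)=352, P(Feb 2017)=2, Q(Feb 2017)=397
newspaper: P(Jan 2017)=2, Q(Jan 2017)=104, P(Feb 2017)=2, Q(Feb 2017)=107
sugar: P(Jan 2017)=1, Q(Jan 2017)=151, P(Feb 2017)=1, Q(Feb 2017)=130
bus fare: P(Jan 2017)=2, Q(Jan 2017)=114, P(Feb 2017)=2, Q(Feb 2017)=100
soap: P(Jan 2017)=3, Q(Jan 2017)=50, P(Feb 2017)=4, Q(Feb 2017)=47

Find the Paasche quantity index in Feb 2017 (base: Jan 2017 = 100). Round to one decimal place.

Paasche quantity index uses current-period prices as weights.
ΣP(Feb 2017)·Q(Feb 2017) = 26×81 + 2×397 + 2×107 + 1×130 + 2×100 + 4×47 = 2106 + 794 + 214 + 130 + 200 + 188 = 3632
ΣP(Feb 2017)·Q(Jan 2017) = 26×104 + 2×352 + 2×104 + 1×151 + 2×114 + 4×50 = 2704 + 704 + 208 + 151 + 228 + 200 = 4195
Index = 3632 / 4195 × 100 = 86.5793

86.6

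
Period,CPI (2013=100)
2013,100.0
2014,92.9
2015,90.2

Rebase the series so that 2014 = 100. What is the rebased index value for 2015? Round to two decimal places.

Rebased(2015) = 90.2 / 92.9 × 100 = 97.0936

97.09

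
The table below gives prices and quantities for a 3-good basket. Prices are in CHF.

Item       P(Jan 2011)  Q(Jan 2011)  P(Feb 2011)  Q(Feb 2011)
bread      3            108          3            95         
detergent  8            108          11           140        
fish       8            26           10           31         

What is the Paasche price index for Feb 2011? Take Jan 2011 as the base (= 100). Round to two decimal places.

129.16

Paasche price index uses current-period quantities as weights.
ΣP(Feb 2011)·Q(Feb 2011) = 3×95 + 11×140 + 10×31 = 285 + 1540 + 310 = 2135
ΣP(Jan 2011)·Q(Feb 2011) = 3×95 + 8×140 + 8×31 = 285 + 1120 + 248 = 1653
Index = 2135 / 1653 × 100 = 129.1591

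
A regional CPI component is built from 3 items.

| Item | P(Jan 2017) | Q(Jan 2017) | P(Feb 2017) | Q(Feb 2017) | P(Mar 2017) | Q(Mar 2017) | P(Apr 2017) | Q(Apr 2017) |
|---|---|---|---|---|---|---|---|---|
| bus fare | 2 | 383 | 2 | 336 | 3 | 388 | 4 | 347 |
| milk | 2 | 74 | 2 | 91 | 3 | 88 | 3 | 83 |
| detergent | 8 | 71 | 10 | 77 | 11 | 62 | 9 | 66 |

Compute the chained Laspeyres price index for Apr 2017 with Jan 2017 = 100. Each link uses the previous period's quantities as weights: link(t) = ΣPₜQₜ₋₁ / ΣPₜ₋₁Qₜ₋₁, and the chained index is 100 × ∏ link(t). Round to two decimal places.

Link Jan 2017→Feb 2017:
ΣP(Feb 2017)Q(Jan 2017) = 2×383 + 2×74 + 10×71 = 766 + 148 + 710 = 1624
ΣP(Jan 2017)Q(Jan 2017) = 2×383 + 2×74 + 8×71 = 766 + 148 + 568 = 1482
link = 1624/1482 = 1.095816
Link Feb 2017→Mar 2017:
ΣP(Mar 2017)Q(Feb 2017) = 3×336 + 3×91 + 11×77 = 1008 + 273 + 847 = 2128
ΣP(Feb 2017)Q(Feb 2017) = 2×336 + 2×91 + 10×77 = 672 + 182 + 770 = 1624
link = 2128/1624 = 1.310345
Link Mar 2017→Apr 2017:
ΣP(Apr 2017)Q(Mar 2017) = 4×388 + 3×88 + 9×62 = 1552 + 264 + 558 = 2374
ΣP(Mar 2017)Q(Mar 2017) = 3×388 + 3×88 + 11×62 = 1164 + 264 + 682 = 2110
link = 2374/2110 = 1.125118
Chained index = 100 × 1.095816 × 1.310345 × 1.125118 = 161.5555

161.56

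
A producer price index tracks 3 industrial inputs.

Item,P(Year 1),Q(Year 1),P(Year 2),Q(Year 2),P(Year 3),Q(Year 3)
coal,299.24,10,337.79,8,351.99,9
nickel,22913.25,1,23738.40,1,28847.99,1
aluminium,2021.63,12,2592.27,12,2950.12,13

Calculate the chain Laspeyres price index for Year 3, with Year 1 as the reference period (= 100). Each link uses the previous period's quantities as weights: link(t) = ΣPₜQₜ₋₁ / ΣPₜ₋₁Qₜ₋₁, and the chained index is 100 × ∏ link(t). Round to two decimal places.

135.26

Link Year 1→Year 2:
ΣP(Year 2)Q(Year 1) = 337.79×10 + 23738.40×1 + 2592.27×12 = 3377.9 + 23738.4 + 31107.24 = 58223.54
ΣP(Year 1)Q(Year 1) = 299.24×10 + 22913.25×1 + 2021.63×12 = 2992.4 + 22913.25 + 24259.56 = 50165.21
link = 58223.54/50165.21 = 1.160636
Link Year 2→Year 3:
ΣP(Year 3)Q(Year 2) = 351.99×8 + 28847.99×1 + 2950.12×12 = 2815.92 + 28847.99 + 35401.44 = 67065.35
ΣP(Year 2)Q(Year 2) = 337.79×8 + 23738.40×1 + 2592.27×12 = 2702.32 + 23738.4 + 31107.24 = 57547.96
link = 67065.35/57547.96 = 1.165382
Chained index = 100 × 1.160636 × 1.165382 = 135.2584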